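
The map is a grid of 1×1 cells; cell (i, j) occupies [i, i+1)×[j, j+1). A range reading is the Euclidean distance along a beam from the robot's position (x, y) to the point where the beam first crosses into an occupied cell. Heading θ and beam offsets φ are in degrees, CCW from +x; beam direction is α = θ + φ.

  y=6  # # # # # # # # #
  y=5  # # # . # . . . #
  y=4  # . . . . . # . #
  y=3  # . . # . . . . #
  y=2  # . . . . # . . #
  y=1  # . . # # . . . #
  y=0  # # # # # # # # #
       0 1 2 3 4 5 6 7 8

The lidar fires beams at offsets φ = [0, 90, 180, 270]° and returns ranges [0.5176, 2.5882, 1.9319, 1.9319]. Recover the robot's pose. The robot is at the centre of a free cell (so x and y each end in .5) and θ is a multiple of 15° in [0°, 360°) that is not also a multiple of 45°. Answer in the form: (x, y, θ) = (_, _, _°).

(x, y, θ) = (7.5, 3.5, 15°)

Candidates: 27 free-cell centres × 16 headings = 432 poses. Raycast each; keep the one whose scan matches to 4 dp.
  (7.5, 5.5, 120°): beam 1 = 0.5774 ≠ 0.5176 ✗
  (4.5, 2.5, 330°): beam 1 = 0.5774 ≠ 0.5176 ✗
  (6.5, 3.5, 240°): beam 1 = 1.0000 ≠ 0.5176 ✗
  (1.5, 1.5, 60°): beam 1 = 5.0000 ≠ 0.5176 ✗
  …
  (7.5, 3.5, 15°): r_1=0.5176, r_2=2.5882, r_3=1.9319, r_4=1.9319 — all match ✓
Only this pose fits every beam.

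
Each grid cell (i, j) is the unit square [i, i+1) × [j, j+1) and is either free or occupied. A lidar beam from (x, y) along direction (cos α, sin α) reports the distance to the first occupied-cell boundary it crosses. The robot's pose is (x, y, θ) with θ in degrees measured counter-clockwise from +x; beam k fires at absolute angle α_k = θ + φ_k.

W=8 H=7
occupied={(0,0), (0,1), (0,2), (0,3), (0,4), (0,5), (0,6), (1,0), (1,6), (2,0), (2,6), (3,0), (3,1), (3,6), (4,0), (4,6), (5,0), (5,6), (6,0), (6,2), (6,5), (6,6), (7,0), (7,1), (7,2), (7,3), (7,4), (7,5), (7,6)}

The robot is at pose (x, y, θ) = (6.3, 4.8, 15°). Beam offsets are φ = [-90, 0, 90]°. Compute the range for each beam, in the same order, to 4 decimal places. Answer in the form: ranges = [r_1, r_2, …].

ranges = [1.8635, 0.7247, 0.2071]

beam 1: φ=-90°, α=285°
  d=(0.2588,-0.9659)  start (6,4)  tX=2.7046 tY=0.8282  stride 1/|dx|=3.8637 1/|dy|=1.0353
    cross y-line → (6,3), t=0.8282
    cross y-line → (6,2), t=1.8635 (wall)
  → r_1 = 1.8635
beam 2: φ=0°, α=15°
  d=(0.9659,0.2588)  start (6,4)  tX=0.7247 tY=0.7727  stride 1/|dx|=1.0353 1/|dy|=3.8637
    cross x-line → (7,4), t=0.7247 (wall)
  → r_2 = 0.7247
beam 3: φ=90°, α=105°
  d=(-0.2588,0.9659)  start (6,4)  tX=1.1591 tY=0.2071  stride 1/|dx|=3.8637 1/|dy|=1.0353
    cross y-line → (6,5), t=0.2071 (wall)
  → r_3 = 0.2071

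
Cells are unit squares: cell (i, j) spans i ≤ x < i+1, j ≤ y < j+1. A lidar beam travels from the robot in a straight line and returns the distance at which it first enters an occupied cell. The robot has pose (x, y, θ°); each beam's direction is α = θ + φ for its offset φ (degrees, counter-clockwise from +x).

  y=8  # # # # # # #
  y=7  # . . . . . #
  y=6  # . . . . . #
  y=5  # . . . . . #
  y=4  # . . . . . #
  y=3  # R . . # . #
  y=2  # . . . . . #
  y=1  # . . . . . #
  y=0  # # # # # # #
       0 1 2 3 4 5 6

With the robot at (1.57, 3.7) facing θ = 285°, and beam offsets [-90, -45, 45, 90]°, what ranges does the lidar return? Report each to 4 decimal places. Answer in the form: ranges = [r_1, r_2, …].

ranges = [0.5901, 1.1400, 5.1153, 4.5863]

beam 1: φ=-90°, α=195°
  direction (-0.9659, -0.2588); cell (1,3); t to first gridline: x 0.5901, y 2.7046 (then +1.0353 / +3.8637)
    (0,3) via x @ 0.5901  # hit
  → r_1 = 0.5901
beam 2: φ=-45°, α=240°
  direction (-0.5000, -0.8660); cell (1,3); t to first gridline: x 1.1400, y 0.8083 (then +2.0000 / +1.1547)
    (1,2) via y @ 0.8083
    (0,2) via x @ 1.1400  # hit
  → r_2 = 1.1400
beam 3: φ=45°, α=330°
  direction (0.8660, -0.5000); cell (1,3); t to first gridline: x 0.4965, y 1.4000 (then +1.1547 / +2.0000)
    (2,3) via x @ 0.4965
    (2,2) via y @ 1.4000
    (3,2) via x @ 1.6512
    (4,2) via x @ 2.8059
    (4,1) via y @ 3.4000
    (5,1) via x @ 3.9606
    (6,1) via x @ 5.1153  # hit
  → r_3 = 5.1153
beam 4: φ=90°, α=15°
  direction (0.9659, 0.2588); cell (1,3); t to first gridline: x 0.4452, y 1.1591 (then +1.0353 / +3.8637)
    (2,3) via x @ 0.4452
    (2,4) via y @ 1.1591
    (3,4) via x @ 1.4804
    (4,4) via x @ 2.5157
    (5,4) via x @ 3.5510
    (6,4) via x @ 4.5863  # hit
  → r_4 = 4.5863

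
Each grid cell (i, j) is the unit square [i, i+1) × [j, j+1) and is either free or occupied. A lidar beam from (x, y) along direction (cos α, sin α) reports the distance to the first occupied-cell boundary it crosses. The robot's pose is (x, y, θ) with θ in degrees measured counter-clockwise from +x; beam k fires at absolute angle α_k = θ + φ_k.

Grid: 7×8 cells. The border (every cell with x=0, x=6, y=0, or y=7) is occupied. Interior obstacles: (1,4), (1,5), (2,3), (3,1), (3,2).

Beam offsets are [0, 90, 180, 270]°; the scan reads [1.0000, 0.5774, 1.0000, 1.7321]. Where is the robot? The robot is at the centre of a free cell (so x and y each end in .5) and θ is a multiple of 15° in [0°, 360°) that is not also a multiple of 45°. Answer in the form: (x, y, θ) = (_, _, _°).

(x, y, θ) = (1.5, 2.5, 60°)

Enumerate (i+0.5, j+0.5, θ) over the 25 free cells and 16 admissible headings. For each, cast all 4 beams and compare to the given ranges.
  (2.5, 1.5, 15°): beam 1 = 0.5176 ≠ 1.0000 ✗
  (2.5, 4.5, 30°): beam 1 = 4.0415 ≠ 1.0000 ✗
  (3.5, 5.5, 240°): beam 1 = 1.7321 ≠ 1.0000 ✗
  …
  (1.5, 2.5, 60°): r_1=1.0000, r_2=0.5774, r_3=1.0000, r_4=1.7321 — all match ✓
Unique over the lattice → pose = (1.5, 2.5, 60°).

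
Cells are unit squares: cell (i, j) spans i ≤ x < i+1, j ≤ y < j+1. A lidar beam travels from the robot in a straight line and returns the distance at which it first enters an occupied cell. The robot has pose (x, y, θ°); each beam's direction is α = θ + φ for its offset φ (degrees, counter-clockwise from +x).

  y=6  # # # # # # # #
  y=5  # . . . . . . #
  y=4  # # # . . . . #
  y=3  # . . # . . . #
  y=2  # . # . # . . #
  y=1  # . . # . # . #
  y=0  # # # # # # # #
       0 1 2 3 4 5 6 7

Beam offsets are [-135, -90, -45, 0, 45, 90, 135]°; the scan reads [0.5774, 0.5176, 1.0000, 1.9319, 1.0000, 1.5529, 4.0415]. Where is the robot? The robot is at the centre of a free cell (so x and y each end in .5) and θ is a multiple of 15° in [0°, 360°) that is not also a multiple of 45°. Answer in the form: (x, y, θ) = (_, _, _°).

Enumerate (i+0.5, j+0.5, θ) over the 23 free cells and 16 admissible headings. For each, cast all 7 beams and compare to the given ranges.
  (6.5, 1.5, 60°): beam 1 = 0.5176 ≠ 0.5774 ✗
  (4.5, 3.5, 150°): beam 1 = 2.5882 ≠ 0.5774 ✗
  (4.5, 5.5, 240°): beam 1 = 0.5176 ≠ 0.5774 ✗
  …
  (3.5, 5.5, 195°): r_1=0.5774, r_2=0.5176, r_3=1.0000, r_4=1.9319, r_5=1.0000, r_6=1.5529, r_7=4.0415 — all match ✓
Only this pose fits every beam.

(x, y, θ) = (3.5, 5.5, 195°)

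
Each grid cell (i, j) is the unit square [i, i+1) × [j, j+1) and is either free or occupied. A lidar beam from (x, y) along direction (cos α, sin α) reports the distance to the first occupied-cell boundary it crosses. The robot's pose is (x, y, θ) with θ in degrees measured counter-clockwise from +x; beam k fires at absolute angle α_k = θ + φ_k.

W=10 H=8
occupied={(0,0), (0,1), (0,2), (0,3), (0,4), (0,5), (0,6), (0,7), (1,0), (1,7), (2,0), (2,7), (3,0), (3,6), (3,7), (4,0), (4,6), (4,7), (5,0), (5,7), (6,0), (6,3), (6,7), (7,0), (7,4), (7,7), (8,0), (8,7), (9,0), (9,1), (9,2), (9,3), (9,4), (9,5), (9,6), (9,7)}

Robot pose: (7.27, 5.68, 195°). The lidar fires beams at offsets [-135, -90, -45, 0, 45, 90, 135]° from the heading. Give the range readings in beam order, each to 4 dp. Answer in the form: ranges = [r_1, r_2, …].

beam 1: φ=-135°, α=60°
  cosα=0.5000 sinα=0.8660 | (7,5) | tMaxX 1.4600 tMaxY 0.3695 | tΔX 2.0000 tΔY 1.1547
    t=0.3695 [y] (7,6)
    t=1.4600 [x] (8,6)
    t=1.5242 [y] (8,7) — stop
  → r_1 = 1.5242
beam 2: φ=-90°, α=105°
  cosα=-0.2588 sinα=0.9659 | (7,5) | tMaxX 1.0432 tMaxY 0.3313 | tΔX 3.8637 tΔY 1.0353
    t=0.3313 [y] (7,6)
    t=1.0432 [x] (6,6)
    t=1.3666 [y] (6,7) — stop
  → r_2 = 1.3666
beam 3: φ=-45°, α=150°
  cosα=-0.8660 sinα=0.5000 | (7,5) | tMaxX 0.3118 tMaxY 0.6400 | tΔX 1.1547 tΔY 2.0000
    t=0.3118 [x] (6,5)
    t=0.6400 [y] (6,6)
    t=1.4665 [x] (5,6)
    t=2.6212 [x] (4,6) — stop
  → r_3 = 2.6212
beam 4: φ=0°, α=195°
  cosα=-0.9659 sinα=-0.2588 | (7,5) | tMaxX 0.2795 tMaxY 2.6273 | tΔX 1.0353 tΔY 3.8637
    t=0.2795 [x] (6,5)
    t=1.3148 [x] (5,5)
    t=2.3501 [x] (4,5)
    t=2.6273 [y] (4,4)
    t=3.3854 [x] (3,4)
    t=4.4206 [x] (2,4)
    t=5.4559 [x] (1,4)
    t=6.4910 [y] (1,3)
    t=6.4912 [x] (0,3) — stop
  → r_4 = 6.4912
beam 5: φ=45°, α=240°
  cosα=-0.5000 sinα=-0.8660 | (7,5) | tMaxX 0.5400 tMaxY 0.7852 | tΔX 2.0000 tΔY 1.1547
    t=0.5400 [x] (6,5)
    t=0.7852 [y] (6,4)
    t=1.9399 [y] (6,3) — stop
  → r_5 = 1.9399
beam 6: φ=90°, α=285°
  cosα=0.2588 sinα=-0.9659 | (7,5) | tMaxX 2.8205 tMaxY 0.7040 | tΔX 3.8637 tΔY 1.0353
    t=0.7040 [y] (7,4) — stop
  → r_6 = 0.7040
beam 7: φ=135°, α=330°
  cosα=0.8660 sinα=-0.5000 | (7,5) | tMaxX 0.8429 tMaxY 1.3600 | tΔX 1.1547 tΔY 2.0000
    t=0.8429 [x] (8,5)
    t=1.3600 [y] (8,4)
    t=1.9976 [x] (9,4) — stop
  → r_7 = 1.9976

ranges = [1.5242, 1.3666, 2.6212, 6.4912, 1.9399, 0.7040, 1.9976]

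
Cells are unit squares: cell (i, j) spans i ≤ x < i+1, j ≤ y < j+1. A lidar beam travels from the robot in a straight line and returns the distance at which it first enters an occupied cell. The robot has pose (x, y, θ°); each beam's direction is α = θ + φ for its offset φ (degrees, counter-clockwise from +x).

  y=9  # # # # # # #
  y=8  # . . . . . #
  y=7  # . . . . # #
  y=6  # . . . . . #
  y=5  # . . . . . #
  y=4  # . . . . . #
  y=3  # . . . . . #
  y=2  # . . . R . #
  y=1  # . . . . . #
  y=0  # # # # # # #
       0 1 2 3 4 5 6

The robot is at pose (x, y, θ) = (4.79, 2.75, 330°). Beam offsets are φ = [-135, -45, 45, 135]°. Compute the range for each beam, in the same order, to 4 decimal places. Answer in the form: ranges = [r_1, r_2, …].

ranges = [3.9237, 1.8117, 1.2527, 6.4705]

beam 1: φ=-135°, α=195°
  dir = (cos 195°, sin 195°) = (-0.9659, -0.2588); from cell (4,2)
  next x-line at t=0.8179, next y-line at t=2.8978; Δt_x=1.0353, Δt_y=3.8637
    x: enter (3,2) at t=0.8179
    x: enter (2,2) at t=1.8531
    x: enter (1,2) at t=2.8884
    y: enter (1,1) at t=2.8978
    x: enter (0,1) at t=3.9237 ← occupied
  → r_1 = 3.9237
beam 2: φ=-45°, α=285°
  dir = (cos 285°, sin 285°) = (0.2588, -0.9659); from cell (4,2)
  next x-line at t=0.8114, next y-line at t=0.7765; Δt_x=3.8637, Δt_y=1.0353
    y: enter (4,1) at t=0.7765
    x: enter (5,1) at t=0.8114
    y: enter (5,0) at t=1.8117 ← occupied
  → r_2 = 1.8117
beam 3: φ=45°, α=15°
  dir = (cos 15°, sin 15°) = (0.9659, 0.2588); from cell (4,2)
  next x-line at t=0.2174, next y-line at t=0.9659; Δt_x=1.0353, Δt_y=3.8637
    x: enter (5,2) at t=0.2174
    y: enter (5,3) at t=0.9659
    x: enter (6,3) at t=1.2527 ← occupied
  → r_3 = 1.2527
beam 4: φ=135°, α=105°
  dir = (cos 105°, sin 105°) = (-0.2588, 0.9659); from cell (4,2)
  next x-line at t=3.0523, next y-line at t=0.2588; Δt_x=3.8637, Δt_y=1.0353
    y: enter (4,3) at t=0.2588
    y: enter (4,4) at t=1.2941
    y: enter (4,5) at t=2.3294
    x: enter (3,5) at t=3.0523
    y: enter (3,6) at t=3.3646
    y: enter (3,7) at t=4.3999
    y: enter (3,8) at t=5.4352
    y: enter (3,9) at t=6.4705 ← occupied
  → r_4 = 6.4705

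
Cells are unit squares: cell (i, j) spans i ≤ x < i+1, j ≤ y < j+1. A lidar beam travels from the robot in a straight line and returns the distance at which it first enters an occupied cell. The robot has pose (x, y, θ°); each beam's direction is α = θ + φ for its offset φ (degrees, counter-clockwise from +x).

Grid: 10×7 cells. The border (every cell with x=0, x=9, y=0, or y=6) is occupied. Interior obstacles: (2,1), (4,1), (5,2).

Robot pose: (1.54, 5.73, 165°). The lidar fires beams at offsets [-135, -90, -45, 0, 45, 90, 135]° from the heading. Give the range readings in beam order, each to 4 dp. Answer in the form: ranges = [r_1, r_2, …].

beam 1: φ=-135°, α=30°
  direction (0.8660, 0.5000); cell (1,5); t to first gridline: x 0.5312, y 0.5400 (then +1.1547 / +2.0000)
    (2,5) via x @ 0.5312
    (2,6) via y @ 0.5400  # hit
  → r_1 = 0.5400
beam 2: φ=-90°, α=75°
  direction (0.2588, 0.9659); cell (1,5); t to first gridline: x 1.7773, y 0.2795 (then +3.8637 / +1.0353)
    (1,6) via y @ 0.2795  # hit
  → r_2 = 0.2795
beam 3: φ=-45°, α=120°
  direction (-0.5000, 0.8660); cell (1,5); t to first gridline: x 1.0800, y 0.3118 (then +2.0000 / +1.1547)
    (1,6) via y @ 0.3118  # hit
  → r_3 = 0.3118
beam 4: φ=0°, α=165°
  direction (-0.9659, 0.2588); cell (1,5); t to first gridline: x 0.5590, y 1.0432 (then +1.0353 / +3.8637)
    (0,5) via x @ 0.5590  # hit
  → r_4 = 0.5590
beam 5: φ=45°, α=210°
  direction (-0.8660, -0.5000); cell (1,5); t to first gridline: x 0.6235, y 1.4600 (then +1.1547 / +2.0000)
    (0,5) via x @ 0.6235  # hit
  → r_5 = 0.6235
beam 6: φ=90°, α=255°
  direction (-0.2588, -0.9659); cell (1,5); t to first gridline: x 2.0864, y 0.7558 (then +3.8637 / +1.0353)
    (1,4) via y @ 0.7558
    (1,3) via y @ 1.7910
    (0,3) via x @ 2.0864  # hit
  → r_6 = 2.0864
beam 7: φ=135°, α=300°
  direction (0.5000, -0.8660); cell (1,5); t to first gridline: x 0.9200, y 0.8429 (then +2.0000 / +1.1547)
    (1,4) via y @ 0.8429
    (2,4) via x @ 0.9200
    (2,3) via y @ 1.9976
    (3,3) via x @ 2.9200
    (3,2) via y @ 3.1523
    (3,1) via y @ 4.3070
    (4,1) via x @ 4.9200  # hit
  → r_7 = 4.9200

ranges = [0.5400, 0.2795, 0.3118, 0.5590, 0.6235, 2.0864, 4.9200]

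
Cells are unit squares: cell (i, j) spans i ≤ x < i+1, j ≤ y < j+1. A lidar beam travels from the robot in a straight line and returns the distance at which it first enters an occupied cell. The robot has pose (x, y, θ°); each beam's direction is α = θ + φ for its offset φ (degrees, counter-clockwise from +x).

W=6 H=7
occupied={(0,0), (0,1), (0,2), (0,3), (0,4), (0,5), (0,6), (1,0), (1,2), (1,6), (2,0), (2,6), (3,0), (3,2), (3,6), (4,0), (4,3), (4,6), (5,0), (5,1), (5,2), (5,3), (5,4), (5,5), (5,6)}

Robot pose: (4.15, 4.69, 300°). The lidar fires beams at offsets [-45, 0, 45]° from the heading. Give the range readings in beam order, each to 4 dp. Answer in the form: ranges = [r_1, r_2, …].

beam 1: φ=-45°, α=255°
  d=(-0.2588,-0.9659)  start (4,4)  tX=0.5796 tY=0.7143  stride 1/|dx|=3.8637 1/|dy|=1.0353
    cross x-line → (3,4), t=0.5796
    cross y-line → (3,3), t=0.7143
    cross y-line → (3,2), t=1.7496 (wall)
  → r_1 = 1.7496
beam 2: φ=0°, α=300°
  d=(0.5000,-0.8660)  start (4,4)  tX=1.7000 tY=0.7967  stride 1/|dx|=2.0000 1/|dy|=1.1547
    cross y-line → (4,3), t=0.7967 (wall)
  → r_2 = 0.7967
beam 3: φ=45°, α=345°
  d=(0.9659,-0.2588)  start (4,4)  tX=0.8800 tY=2.6660  stride 1/|dx|=1.0353 1/|dy|=3.8637
    cross x-line → (5,4), t=0.8800 (wall)
  → r_3 = 0.8800

ranges = [1.7496, 0.7967, 0.8800]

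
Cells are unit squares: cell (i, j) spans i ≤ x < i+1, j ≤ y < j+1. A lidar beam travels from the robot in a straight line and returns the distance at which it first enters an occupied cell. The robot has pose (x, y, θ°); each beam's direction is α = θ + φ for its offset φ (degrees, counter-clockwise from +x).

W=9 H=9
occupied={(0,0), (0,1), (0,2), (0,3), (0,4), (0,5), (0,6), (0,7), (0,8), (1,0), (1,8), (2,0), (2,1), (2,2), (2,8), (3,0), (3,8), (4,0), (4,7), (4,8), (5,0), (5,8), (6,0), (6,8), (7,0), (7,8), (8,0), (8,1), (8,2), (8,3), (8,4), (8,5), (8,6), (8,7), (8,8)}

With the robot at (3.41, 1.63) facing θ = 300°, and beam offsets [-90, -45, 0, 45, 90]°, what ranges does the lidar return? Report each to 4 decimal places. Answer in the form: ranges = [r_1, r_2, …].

ranges = [0.4734, 0.6522, 0.7275, 2.4341, 5.3001]

beam 1: φ=-90°, α=210°
  cosα=-0.8660 sinα=-0.5000 | (3,1) | tMaxX 0.4734 tMaxY 1.2600 | tΔX 1.1547 tΔY 2.0000
    t=0.4734 [x] (2,1) — stop
  → r_1 = 0.4734
beam 2: φ=-45°, α=255°
  cosα=-0.2588 sinα=-0.9659 | (3,1) | tMaxX 1.5841 tMaxY 0.6522 | tΔX 3.8637 tΔY 1.0353
    t=0.6522 [y] (3,0) — stop
  → r_2 = 0.6522
beam 3: φ=0°, α=300°
  cosα=0.5000 sinα=-0.8660 | (3,1) | tMaxX 1.1800 tMaxY 0.7275 | tΔX 2.0000 tΔY 1.1547
    t=0.7275 [y] (3,0) — stop
  → r_3 = 0.7275
beam 4: φ=45°, α=345°
  cosα=0.9659 sinα=-0.2588 | (3,1) | tMaxX 0.6108 tMaxY 2.4341 | tΔX 1.0353 tΔY 3.8637
    t=0.6108 [x] (4,1)
    t=1.6461 [x] (5,1)
    t=2.4341 [y] (5,0) — stop
  → r_4 = 2.4341
beam 5: φ=90°, α=30°
  cosα=0.8660 sinα=0.5000 | (3,1) | tMaxX 0.6813 tMaxY 0.7400 | tΔX 1.1547 tΔY 2.0000
    t=0.6813 [x] (4,1)
    t=0.7400 [y] (4,2)
    t=1.8360 [x] (5,2)
    t=2.7400 [y] (5,3)
    t=2.9907 [x] (6,3)
    t=4.1454 [x] (7,3)
    t=4.7400 [y] (7,4)
    t=5.3001 [x] (8,4) — stop
  → r_5 = 5.3001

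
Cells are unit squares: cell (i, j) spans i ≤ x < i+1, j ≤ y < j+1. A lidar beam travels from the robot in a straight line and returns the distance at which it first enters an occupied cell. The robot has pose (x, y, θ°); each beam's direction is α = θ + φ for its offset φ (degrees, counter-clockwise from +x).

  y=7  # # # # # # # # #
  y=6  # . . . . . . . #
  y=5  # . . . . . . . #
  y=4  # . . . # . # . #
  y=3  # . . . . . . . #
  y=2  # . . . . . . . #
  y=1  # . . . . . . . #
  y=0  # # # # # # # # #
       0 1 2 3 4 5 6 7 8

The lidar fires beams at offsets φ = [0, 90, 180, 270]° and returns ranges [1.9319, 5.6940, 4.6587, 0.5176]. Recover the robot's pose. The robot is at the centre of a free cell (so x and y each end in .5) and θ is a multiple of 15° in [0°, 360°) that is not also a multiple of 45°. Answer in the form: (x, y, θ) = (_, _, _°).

(x, y, θ) = (3.5, 6.5, 165°)

Candidates: 40 free-cell centres × 16 headings = 640 poses. Raycast each; keep the one whose scan matches to 4 dp.
  (3.5, 3.5, 195°): beam 1 = 2.5882 ≠ 1.9319 ✗
  (4.5, 2.5, 345°): beam 1 = 3.6235 ≠ 1.9319 ✗
  (3.5, 5.5, 195°): beam 1 = 2.5882 ≠ 1.9319 ✗
  …
  (3.5, 6.5, 165°): r_1=1.9319, r_2=5.6940, r_3=4.6587, r_4=0.5176 — all match ✓
No second candidate reproduces the full scan.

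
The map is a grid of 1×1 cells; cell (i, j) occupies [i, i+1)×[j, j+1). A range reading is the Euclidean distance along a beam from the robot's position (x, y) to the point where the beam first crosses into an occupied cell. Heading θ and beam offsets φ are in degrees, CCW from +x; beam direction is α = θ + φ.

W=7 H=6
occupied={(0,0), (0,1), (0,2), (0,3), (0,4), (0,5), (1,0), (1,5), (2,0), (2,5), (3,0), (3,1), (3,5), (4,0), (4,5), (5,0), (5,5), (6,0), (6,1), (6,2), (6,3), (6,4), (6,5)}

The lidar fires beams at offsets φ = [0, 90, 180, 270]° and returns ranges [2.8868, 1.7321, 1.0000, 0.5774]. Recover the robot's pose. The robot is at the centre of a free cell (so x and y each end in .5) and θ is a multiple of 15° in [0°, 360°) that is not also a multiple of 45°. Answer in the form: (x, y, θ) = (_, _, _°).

(x, y, θ) = (5.5, 2.5, 120°)

Candidates: 19 free-cell centres × 16 headings = 304 poses. Raycast each; keep the one whose scan matches to 4 dp.
  (4.5, 2.5, 210°): beam 1 = 1.0000 ≠ 2.8868 ✗
  (1.5, 3.5, 285°): beam 1 = 2.5882 ≠ 2.8868 ✗
  (2.5, 4.5, 105°): beam 1 = 0.5176 ≠ 2.8868 ✗
  (3.5, 3.5, 300°): beam 2 = 2.8868 ≠ 1.7321 ✗
  (3.5, 2.5, 345°): beam 1 = 2.5882 ≠ 2.8868 ✗
  …
  (5.5, 2.5, 120°): r_1=2.8868, r_2=1.7321, r_3=1.0000, r_4=0.5774 — all match ✓
Unique over the lattice → pose = (5.5, 2.5, 120°).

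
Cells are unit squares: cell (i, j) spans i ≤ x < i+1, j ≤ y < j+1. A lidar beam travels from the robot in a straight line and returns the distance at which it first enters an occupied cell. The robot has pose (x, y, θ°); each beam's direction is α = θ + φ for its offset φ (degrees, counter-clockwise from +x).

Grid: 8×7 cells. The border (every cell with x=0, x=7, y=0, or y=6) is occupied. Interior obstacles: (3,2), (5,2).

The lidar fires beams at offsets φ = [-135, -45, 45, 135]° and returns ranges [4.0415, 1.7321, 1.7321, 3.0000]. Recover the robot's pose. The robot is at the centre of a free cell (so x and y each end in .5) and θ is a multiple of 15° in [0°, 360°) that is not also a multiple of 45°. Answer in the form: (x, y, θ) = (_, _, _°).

(x, y, θ) = (5.5, 4.5, 15°)

Enumerate (i+0.5, j+0.5, θ) over the 28 free cells and 16 admissible headings. For each, cast all 4 beams and compare to the given ranges.
  (5.5, 3.5, 345°): beam 1 = 1.7321 ≠ 4.0415 ✗
  (4.5, 1.5, 75°): beam 1 = 0.5774 ≠ 4.0415 ✗
  (2.5, 5.5, 330°): beam 1 = 1.5529 ≠ 4.0415 ✗
  (1.5, 1.5, 15°): beam 1 = 0.5774 ≠ 4.0415 ✗
  …
  (5.5, 4.5, 15°): r_1=4.0415, r_2=1.7321, r_3=1.7321, r_4=3.0000 — all match ✓
Unique over the lattice → pose = (5.5, 4.5, 15°).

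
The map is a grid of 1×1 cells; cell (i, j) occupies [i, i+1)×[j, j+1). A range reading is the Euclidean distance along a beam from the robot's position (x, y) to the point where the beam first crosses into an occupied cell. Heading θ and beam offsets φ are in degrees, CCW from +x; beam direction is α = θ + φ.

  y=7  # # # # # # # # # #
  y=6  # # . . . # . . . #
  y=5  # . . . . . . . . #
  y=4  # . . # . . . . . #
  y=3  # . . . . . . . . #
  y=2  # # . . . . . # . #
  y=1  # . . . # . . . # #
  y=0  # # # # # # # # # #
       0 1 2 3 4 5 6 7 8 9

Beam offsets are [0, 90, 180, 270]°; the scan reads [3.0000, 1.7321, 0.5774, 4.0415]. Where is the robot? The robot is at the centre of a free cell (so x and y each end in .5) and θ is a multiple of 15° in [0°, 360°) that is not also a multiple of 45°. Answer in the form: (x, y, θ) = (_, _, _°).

(x, y, θ) = (4.5, 4.5, 330°)

Enumerate (i+0.5, j+0.5, θ) over the 41 free cells and 16 admissible headings. For each, cast all 4 beams and compare to the given ranges.
  (6.5, 5.5, 15°): beam 1 = 2.5882 ≠ 3.0000 ✗
  (2.5, 3.5, 285°): beam 1 = 2.5882 ≠ 3.0000 ✗
  (6.5, 2.5, 75°): beam 1 = 4.6587 ≠ 3.0000 ✗
  (6.5, 6.5, 150°): beam 1 = 0.5774 ≠ 3.0000 ✗
  …
  (4.5, 4.5, 330°): r_1=3.0000, r_2=1.7321, r_3=0.5774, r_4=4.0415 — all match ✓
Only this pose fits every beam.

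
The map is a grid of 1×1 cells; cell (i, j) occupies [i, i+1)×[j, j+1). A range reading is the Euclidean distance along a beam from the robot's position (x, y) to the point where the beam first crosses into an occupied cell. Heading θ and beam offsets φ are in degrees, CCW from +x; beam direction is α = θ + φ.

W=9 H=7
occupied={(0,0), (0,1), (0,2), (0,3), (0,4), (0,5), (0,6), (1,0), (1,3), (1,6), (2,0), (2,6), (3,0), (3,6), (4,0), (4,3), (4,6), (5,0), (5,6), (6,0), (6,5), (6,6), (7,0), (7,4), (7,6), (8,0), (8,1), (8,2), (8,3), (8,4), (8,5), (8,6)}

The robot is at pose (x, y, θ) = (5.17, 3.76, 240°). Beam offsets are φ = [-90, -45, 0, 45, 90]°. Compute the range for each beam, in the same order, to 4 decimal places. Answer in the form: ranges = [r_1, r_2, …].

ranges = [0.1963, 0.1760, 0.3400, 2.8574, 3.2678]

beam 1: φ=-90°, α=150°
  cosα=-0.8660 sinα=0.5000 | (5,3) | tMaxX 0.1963 tMaxY 0.4800 | tΔX 1.1547 tΔY 2.0000
    t=0.1963 [x] (4,3) — stop
  → r_1 = 0.1963
beam 2: φ=-45°, α=195°
  cosα=-0.9659 sinα=-0.2588 | (5,3) | tMaxX 0.1760 tMaxY 2.9364 | tΔX 1.0353 tΔY 3.8637
    t=0.1760 [x] (4,3) — stop
  → r_2 = 0.1760
beam 3: φ=0°, α=240°
  cosα=-0.5000 sinα=-0.8660 | (5,3) | tMaxX 0.3400 tMaxY 0.8776 | tΔX 2.0000 tΔY 1.1547
    t=0.3400 [x] (4,3) — stop
  → r_3 = 0.3400
beam 4: φ=45°, α=285°
  cosα=0.2588 sinα=-0.9659 | (5,3) | tMaxX 3.2069 tMaxY 0.7868 | tΔX 3.8637 tΔY 1.0353
    t=0.7868 [y] (5,2)
    t=1.8221 [y] (5,1)
    t=2.8574 [y] (5,0) — stop
  → r_4 = 2.8574
beam 5: φ=90°, α=330°
  cosα=0.8660 sinα=-0.5000 | (5,3) | tMaxX 0.9584 tMaxY 1.5200 | tΔX 1.1547 tΔY 2.0000
    t=0.9584 [x] (6,3)
    t=1.5200 [y] (6,2)
    t=2.1131 [x] (7,2)
    t=3.2678 [x] (8,2) — stop
  → r_5 = 3.2678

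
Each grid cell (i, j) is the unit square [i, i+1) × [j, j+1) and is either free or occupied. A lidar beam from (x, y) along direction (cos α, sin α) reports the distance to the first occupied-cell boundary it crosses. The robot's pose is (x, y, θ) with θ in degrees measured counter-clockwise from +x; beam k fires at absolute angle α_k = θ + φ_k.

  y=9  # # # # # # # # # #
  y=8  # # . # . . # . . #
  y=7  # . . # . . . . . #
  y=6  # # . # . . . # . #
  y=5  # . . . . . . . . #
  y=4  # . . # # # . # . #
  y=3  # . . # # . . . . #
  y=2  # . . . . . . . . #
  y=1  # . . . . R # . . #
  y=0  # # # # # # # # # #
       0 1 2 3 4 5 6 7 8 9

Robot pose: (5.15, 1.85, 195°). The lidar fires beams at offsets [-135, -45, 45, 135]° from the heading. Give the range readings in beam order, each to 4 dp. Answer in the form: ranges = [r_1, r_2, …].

beam 1: φ=-135°, α=60°
  direction (0.5000, 0.8660); cell (5,1); t to first gridline: x 1.7000, y 0.1732 (then +2.0000 / +1.1547)
    (5,2) via y @ 0.1732
    (5,3) via y @ 1.3279
    (6,3) via x @ 1.7000
    (6,4) via y @ 2.4826
    (6,5) via y @ 3.6373
    (7,5) via x @ 3.7000
    (7,6) via y @ 4.7920  # hit
  → r_1 = 4.7920
beam 2: φ=-45°, α=150°
  direction (-0.8660, 0.5000); cell (5,1); t to first gridline: x 0.1732, y 0.3000 (then +1.1547 / +2.0000)
    (4,1) via x @ 0.1732
    (4,2) via y @ 0.3000
    (3,2) via x @ 1.3279
    (3,3) via y @ 2.3000  # hit
  → r_2 = 2.3000
beam 3: φ=45°, α=240°
  direction (-0.5000, -0.8660); cell (5,1); t to first gridline: x 0.3000, y 0.9815 (then +2.0000 / +1.1547)
    (4,1) via x @ 0.3000
    (4,0) via y @ 0.9815  # hit
  → r_3 = 0.9815
beam 4: φ=135°, α=330°
  direction (0.8660, -0.5000); cell (5,1); t to first gridline: x 0.9815, y 1.7000 (then +1.1547 / +2.0000)
    (6,1) via x @ 0.9815  # hit
  → r_4 = 0.9815

ranges = [4.7920, 2.3000, 0.9815, 0.9815]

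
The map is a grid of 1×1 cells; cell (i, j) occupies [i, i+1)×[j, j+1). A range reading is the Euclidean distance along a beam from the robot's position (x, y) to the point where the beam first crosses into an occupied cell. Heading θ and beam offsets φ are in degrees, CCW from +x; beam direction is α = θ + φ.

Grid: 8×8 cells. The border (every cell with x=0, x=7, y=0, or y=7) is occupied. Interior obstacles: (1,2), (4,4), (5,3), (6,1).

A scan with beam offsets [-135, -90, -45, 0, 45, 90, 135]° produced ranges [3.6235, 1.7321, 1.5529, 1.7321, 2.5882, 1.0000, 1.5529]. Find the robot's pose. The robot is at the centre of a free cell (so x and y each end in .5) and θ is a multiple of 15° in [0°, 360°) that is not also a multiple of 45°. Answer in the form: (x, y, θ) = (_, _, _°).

Enumerate (i+0.5, j+0.5, θ) over the 32 free cells and 16 admissible headings. For each, cast all 7 beams and compare to the given ranges.
  (1.5, 5.5, 15°): beam 1 = 1.0000 ≠ 3.6235 ✗
  (6.5, 5.5, 240°): beam 1 = 1.5529 ≠ 3.6235 ✗
  (5.5, 5.5, 285°): beam 1 = 3.0000 ≠ 3.6235 ✗
  …
  (4.5, 2.5, 330°): r_1=3.6235, r_2=1.7321, r_3=1.5529, r_4=1.7321, r_5=2.5882, r_6=1.0000, r_7=1.5529 — all match ✓
No second candidate reproduces the full scan.

(x, y, θ) = (4.5, 2.5, 330°)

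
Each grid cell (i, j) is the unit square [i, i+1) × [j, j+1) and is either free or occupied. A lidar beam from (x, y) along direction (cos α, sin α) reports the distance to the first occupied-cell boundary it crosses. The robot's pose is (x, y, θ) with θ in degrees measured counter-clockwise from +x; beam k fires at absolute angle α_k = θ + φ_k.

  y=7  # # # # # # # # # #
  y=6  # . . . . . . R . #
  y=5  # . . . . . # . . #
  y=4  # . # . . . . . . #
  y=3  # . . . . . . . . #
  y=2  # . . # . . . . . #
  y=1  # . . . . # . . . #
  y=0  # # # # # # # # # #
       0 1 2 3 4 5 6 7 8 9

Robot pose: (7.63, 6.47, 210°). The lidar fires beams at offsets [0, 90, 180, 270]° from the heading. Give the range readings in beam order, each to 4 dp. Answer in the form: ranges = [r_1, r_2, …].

beam 1: φ=0°, α=210°
  d=(-0.8660,-0.5000)  start (7,6)  tX=0.7275 tY=0.9400  stride 1/|dx|=1.1547 1/|dy|=2.0000
    cross x-line → (6,6), t=0.7275
    cross y-line → (6,5), t=0.9400 (wall)
  → r_1 = 0.9400
beam 2: φ=90°, α=300°
  d=(0.5000,-0.8660)  start (7,6)  tX=0.7400 tY=0.5427  stride 1/|dx|=2.0000 1/|dy|=1.1547
    cross y-line → (7,5), t=0.5427
    cross x-line → (8,5), t=0.7400
    cross y-line → (8,4), t=1.6974
    cross x-line → (9,4), t=2.7400 (wall)
  → r_2 = 2.7400
beam 3: φ=180°, α=30°
  d=(0.8660,0.5000)  start (7,6)  tX=0.4272 tY=1.0600  stride 1/|dx|=1.1547 1/|dy|=2.0000
    cross x-line → (8,6), t=0.4272
    cross y-line → (8,7), t=1.0600 (wall)
  → r_3 = 1.0600
beam 4: φ=270°, α=120°
  d=(-0.5000,0.8660)  start (7,6)  tX=1.2600 tY=0.6120  stride 1/|dx|=2.0000 1/|dy|=1.1547
    cross y-line → (7,7), t=0.6120 (wall)
  → r_4 = 0.6120

ranges = [0.9400, 2.7400, 1.0600, 0.6120]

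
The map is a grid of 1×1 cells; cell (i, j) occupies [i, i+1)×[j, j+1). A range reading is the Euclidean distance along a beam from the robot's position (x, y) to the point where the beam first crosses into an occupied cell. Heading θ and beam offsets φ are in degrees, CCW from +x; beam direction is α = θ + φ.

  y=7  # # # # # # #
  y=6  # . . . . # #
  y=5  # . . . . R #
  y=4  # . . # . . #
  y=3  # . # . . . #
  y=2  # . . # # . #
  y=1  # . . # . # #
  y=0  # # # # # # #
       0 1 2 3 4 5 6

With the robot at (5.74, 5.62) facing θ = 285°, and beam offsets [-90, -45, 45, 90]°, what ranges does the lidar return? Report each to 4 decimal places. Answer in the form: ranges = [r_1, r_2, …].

ranges = [2.3955, 3.0253, 0.3002, 0.2692]

beam 1: φ=-90°, α=195°
  cosα=-0.9659 sinα=-0.2588 | (5,5) | tMaxX 0.7661 tMaxY 2.3955 | tΔX 1.0353 tΔY 3.8637
    t=0.7661 [x] (4,5)
    t=1.8014 [x] (3,5)
    t=2.3955 [y] (3,4) — stop
  → r_1 = 2.3955
beam 2: φ=-45°, α=240°
  cosα=-0.5000 sinα=-0.8660 | (5,5) | tMaxX 1.4800 tMaxY 0.7159 | tΔX 2.0000 tΔY 1.1547
    t=0.7159 [y] (5,4)
    t=1.4800 [x] (4,4)
    t=1.8706 [y] (4,3)
    t=3.0253 [y] (4,2) — stop
  → r_2 = 3.0253
beam 3: φ=45°, α=330°
  cosα=0.8660 sinα=-0.5000 | (5,5) | tMaxX 0.3002 tMaxY 1.2400 | tΔX 1.1547 tΔY 2.0000
    t=0.3002 [x] (6,5) — stop
  → r_3 = 0.3002
beam 4: φ=90°, α=15°
  cosα=0.9659 sinα=0.2588 | (5,5) | tMaxX 0.2692 tMaxY 1.4682 | tΔX 1.0353 tΔY 3.8637
    t=0.2692 [x] (6,5) — stop
  → r_4 = 0.2692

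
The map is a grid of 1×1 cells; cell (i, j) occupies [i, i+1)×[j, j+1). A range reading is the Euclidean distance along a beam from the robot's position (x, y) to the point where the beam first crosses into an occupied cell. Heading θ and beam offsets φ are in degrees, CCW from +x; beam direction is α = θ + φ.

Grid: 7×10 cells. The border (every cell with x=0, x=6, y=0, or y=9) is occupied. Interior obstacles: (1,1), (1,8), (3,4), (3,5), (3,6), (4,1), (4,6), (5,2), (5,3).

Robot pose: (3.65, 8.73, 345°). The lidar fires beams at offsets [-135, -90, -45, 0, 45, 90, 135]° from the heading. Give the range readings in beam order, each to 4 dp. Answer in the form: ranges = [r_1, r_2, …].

ranges = [3.0600, 1.7910, 1.9976, 2.4329, 0.5400, 0.2795, 0.3118]

beam 1: φ=-135°, α=210°
  dir = (cos 210°, sin 210°) = (-0.8660, -0.5000); from cell (3,8)
  next x-line at t=0.7506, next y-line at t=1.4600; Δt_x=1.1547, Δt_y=2.0000
    x: enter (2,8) at t=0.7506
    y: enter (2,7) at t=1.4600
    x: enter (1,7) at t=1.9053
    x: enter (0,7) at t=3.0600 ← occupied
  → r_1 = 3.0600
beam 2: φ=-90°, α=255°
  dir = (cos 255°, sin 255°) = (-0.2588, -0.9659); from cell (3,8)
  next x-line at t=2.5114, next y-line at t=0.7558; Δt_x=3.8637, Δt_y=1.0353
    y: enter (3,7) at t=0.7558
    y: enter (3,6) at t=1.7910 ← occupied
  → r_2 = 1.7910
beam 3: φ=-45°, α=300°
  dir = (cos 300°, sin 300°) = (0.5000, -0.8660); from cell (3,8)
  next x-line at t=0.7000, next y-line at t=0.8429; Δt_x=2.0000, Δt_y=1.1547
    x: enter (4,8) at t=0.7000
    y: enter (4,7) at t=0.8429
    y: enter (4,6) at t=1.9976 ← occupied
  → r_3 = 1.9976
beam 4: φ=0°, α=345°
  dir = (cos 345°, sin 345°) = (0.9659, -0.2588); from cell (3,8)
  next x-line at t=0.3623, next y-line at t=2.8205; Δt_x=1.0353, Δt_y=3.8637
    x: enter (4,8) at t=0.3623
    x: enter (5,8) at t=1.3976
    x: enter (6,8) at t=2.4329 ← occupied
  → r_4 = 2.4329
beam 5: φ=45°, α=30°
  dir = (cos 30°, sin 30°) = (0.8660, 0.5000); from cell (3,8)
  next x-line at t=0.4041, next y-line at t=0.5400; Δt_x=1.1547, Δt_y=2.0000
    x: enter (4,8) at t=0.4041
    y: enter (4,9) at t=0.5400 ← occupied
  → r_5 = 0.5400
beam 6: φ=90°, α=75°
  dir = (cos 75°, sin 75°) = (0.2588, 0.9659); from cell (3,8)
  next x-line at t=1.3523, next y-line at t=0.2795; Δt_x=3.8637, Δt_y=1.0353
    y: enter (3,9) at t=0.2795 ← occupied
  → r_6 = 0.2795
beam 7: φ=135°, α=120°
  dir = (cos 120°, sin 120°) = (-0.5000, 0.8660); from cell (3,8)
  next x-line at t=1.3000, next y-line at t=0.3118; Δt_x=2.0000, Δt_y=1.1547
    y: enter (3,9) at t=0.3118 ← occupied
  → r_7 = 0.3118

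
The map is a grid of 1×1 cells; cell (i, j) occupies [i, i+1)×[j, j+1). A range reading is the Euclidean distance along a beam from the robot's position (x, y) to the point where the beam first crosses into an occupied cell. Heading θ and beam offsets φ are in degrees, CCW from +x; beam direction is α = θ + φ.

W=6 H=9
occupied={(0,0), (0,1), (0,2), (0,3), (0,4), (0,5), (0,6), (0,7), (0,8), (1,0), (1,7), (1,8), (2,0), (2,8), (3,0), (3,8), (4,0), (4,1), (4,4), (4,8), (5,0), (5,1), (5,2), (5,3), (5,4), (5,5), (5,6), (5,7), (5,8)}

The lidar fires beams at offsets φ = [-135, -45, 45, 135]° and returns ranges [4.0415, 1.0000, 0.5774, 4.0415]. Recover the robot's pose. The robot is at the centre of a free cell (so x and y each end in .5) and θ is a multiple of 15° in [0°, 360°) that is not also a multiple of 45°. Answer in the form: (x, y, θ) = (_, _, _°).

The pose lattice has 25·16 = 400 candidates. Test each by forward raycasting.
  (1.5, 2.5, 150°): beam 1 = 3.6235 ≠ 4.0415 ✗
  (2.5, 6.5, 15°): beam 1 = 3.0000 ≠ 4.0415 ✗
  (3.5, 1.5, 105°): beam 1 = 0.5774 ≠ 4.0415 ✗
  …
  (1.5, 4.5, 165°): r_1=4.0415, r_2=1.0000, r_3=0.5774, r_4=4.0415 — all match ✓
No second candidate reproduces the full scan.

(x, y, θ) = (1.5, 4.5, 165°)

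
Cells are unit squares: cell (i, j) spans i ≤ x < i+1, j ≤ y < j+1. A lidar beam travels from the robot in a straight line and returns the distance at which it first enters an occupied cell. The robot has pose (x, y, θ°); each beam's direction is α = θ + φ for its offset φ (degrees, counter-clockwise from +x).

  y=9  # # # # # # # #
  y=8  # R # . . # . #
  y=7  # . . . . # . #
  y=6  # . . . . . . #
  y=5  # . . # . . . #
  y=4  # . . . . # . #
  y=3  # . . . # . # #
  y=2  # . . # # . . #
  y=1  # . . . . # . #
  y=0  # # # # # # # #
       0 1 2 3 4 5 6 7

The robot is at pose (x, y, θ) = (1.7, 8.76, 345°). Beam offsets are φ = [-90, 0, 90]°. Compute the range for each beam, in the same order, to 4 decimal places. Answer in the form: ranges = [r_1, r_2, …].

ranges = [2.7046, 0.3106, 0.2485]

beam 1: φ=-90°, α=255°
  cosα=-0.2588 sinα=-0.9659 | (1,8) | tMaxX 2.7046 tMaxY 0.7868 | tΔX 3.8637 tΔY 1.0353
    t=0.7868 [y] (1,7)
    t=1.8221 [y] (1,6)
    t=2.7046 [x] (0,6) — stop
  → r_1 = 2.7046
beam 2: φ=0°, α=345°
  cosα=0.9659 sinα=-0.2588 | (1,8) | tMaxX 0.3106 tMaxY 2.9364 | tΔX 1.0353 tΔY 3.8637
    t=0.3106 [x] (2,8) — stop
  → r_2 = 0.3106
beam 3: φ=90°, α=75°
  cosα=0.2588 sinα=0.9659 | (1,8) | tMaxX 1.1591 tMaxY 0.2485 | tΔX 3.8637 tΔY 1.0353
    t=0.2485 [y] (1,9) — stop
  → r_3 = 0.2485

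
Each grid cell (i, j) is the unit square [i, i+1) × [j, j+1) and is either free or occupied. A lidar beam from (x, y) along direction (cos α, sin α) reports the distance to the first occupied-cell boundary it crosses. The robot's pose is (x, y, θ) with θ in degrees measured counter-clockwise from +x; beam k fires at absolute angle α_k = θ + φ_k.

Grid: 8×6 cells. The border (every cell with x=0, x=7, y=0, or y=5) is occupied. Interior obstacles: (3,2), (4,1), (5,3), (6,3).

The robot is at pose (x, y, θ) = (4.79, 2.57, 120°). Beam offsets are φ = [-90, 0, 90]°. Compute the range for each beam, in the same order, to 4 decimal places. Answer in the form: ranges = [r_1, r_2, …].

ranges = [0.8600, 2.8059, 0.9122]

beam 1: φ=-90°, α=30°
  d=(0.8660,0.5000)  start (4,2)  tX=0.2425 tY=0.8600  stride 1/|dx|=1.1547 1/|dy|=2.0000
    cross x-line → (5,2), t=0.2425
    cross y-line → (5,3), t=0.8600 (wall)
  → r_1 = 0.8600
beam 2: φ=0°, α=120°
  d=(-0.5000,0.8660)  start (4,2)  tX=1.5800 tY=0.4965  stride 1/|dx|=2.0000 1/|dy|=1.1547
    cross y-line → (4,3), t=0.4965
    cross x-line → (3,3), t=1.5800
    cross y-line → (3,4), t=1.6512
    cross y-line → (3,5), t=2.8059 (wall)
  → r_2 = 2.8059
beam 3: φ=90°, α=210°
  d=(-0.8660,-0.5000)  start (4,2)  tX=0.9122 tY=1.1400  stride 1/|dx|=1.1547 1/|dy|=2.0000
    cross x-line → (3,2), t=0.9122 (wall)
  → r_3 = 0.9122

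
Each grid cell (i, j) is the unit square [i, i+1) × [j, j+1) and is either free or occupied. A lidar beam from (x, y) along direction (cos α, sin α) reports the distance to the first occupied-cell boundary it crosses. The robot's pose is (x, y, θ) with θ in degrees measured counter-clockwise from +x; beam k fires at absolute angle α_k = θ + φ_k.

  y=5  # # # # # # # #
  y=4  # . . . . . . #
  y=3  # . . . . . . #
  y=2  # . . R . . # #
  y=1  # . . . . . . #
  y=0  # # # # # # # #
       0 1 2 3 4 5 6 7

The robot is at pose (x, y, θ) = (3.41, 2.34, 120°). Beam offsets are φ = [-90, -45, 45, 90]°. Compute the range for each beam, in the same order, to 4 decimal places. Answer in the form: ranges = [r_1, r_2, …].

ranges = [4.1454, 2.7538, 2.4950, 2.6800]

beam 1: φ=-90°, α=30°
  cosα=0.8660 sinα=0.5000 | (3,2) | tMaxX 0.6813 tMaxY 1.3200 | tΔX 1.1547 tΔY 2.0000
    t=0.6813 [x] (4,2)
    t=1.3200 [y] (4,3)
    t=1.8360 [x] (5,3)
    t=2.9907 [x] (6,3)
    t=3.3200 [y] (6,4)
    t=4.1454 [x] (7,4) — stop
  → r_1 = 4.1454
beam 2: φ=-45°, α=75°
  cosα=0.2588 sinα=0.9659 | (3,2) | tMaxX 2.2796 tMaxY 0.6833 | tΔX 3.8637 tΔY 1.0353
    t=0.6833 [y] (3,3)
    t=1.7186 [y] (3,4)
    t=2.2796 [x] (4,4)
    t=2.7538 [y] (4,5) — stop
  → r_2 = 2.7538
beam 3: φ=45°, α=165°
  cosα=-0.9659 sinα=0.2588 | (3,2) | tMaxX 0.4245 tMaxY 2.5500 | tΔX 1.0353 tΔY 3.8637
    t=0.4245 [x] (2,2)
    t=1.4597 [x] (1,2)
    t=2.4950 [x] (0,2) — stop
  → r_3 = 2.4950
beam 4: φ=90°, α=210°
  cosα=-0.8660 sinα=-0.5000 | (3,2) | tMaxX 0.4734 tMaxY 0.6800 | tΔX 1.1547 tΔY 2.0000
    t=0.4734 [x] (2,2)
    t=0.6800 [y] (2,1)
    t=1.6281 [x] (1,1)
    t=2.6800 [y] (1,0) — stop
  → r_4 = 2.6800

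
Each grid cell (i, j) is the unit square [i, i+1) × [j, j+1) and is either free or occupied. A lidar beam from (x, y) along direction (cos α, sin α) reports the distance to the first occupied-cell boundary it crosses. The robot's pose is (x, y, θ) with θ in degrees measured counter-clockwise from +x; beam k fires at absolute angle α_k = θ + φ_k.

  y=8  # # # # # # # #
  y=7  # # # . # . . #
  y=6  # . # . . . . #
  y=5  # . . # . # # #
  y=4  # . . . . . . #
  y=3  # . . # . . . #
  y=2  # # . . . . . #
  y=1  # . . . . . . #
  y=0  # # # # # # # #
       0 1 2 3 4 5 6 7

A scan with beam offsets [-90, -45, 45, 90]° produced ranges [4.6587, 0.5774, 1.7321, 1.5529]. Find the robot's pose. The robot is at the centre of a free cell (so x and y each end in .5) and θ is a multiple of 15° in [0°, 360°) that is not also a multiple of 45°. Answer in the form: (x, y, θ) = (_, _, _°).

Candidates: 33 free-cell centres × 16 headings = 528 poses. Raycast each; keep the one whose scan matches to 4 dp.
  (4.5, 2.5, 15°): beam 1 = 1.5529 ≠ 4.6587 ✗
  (6.5, 1.5, 255°): beam 2 = 1.0000 ≠ 0.5774 ✗
  (3.5, 4.5, 255°): beam 1 = 2.5882 ≠ 4.6587 ✗
  (6.5, 6.5, 60°): beam 1 = 0.5774 ≠ 4.6587 ✗
  (4.5, 1.5, 120°): beam 1 = 2.8868 ≠ 4.6587 ✗
  …
  (2.5, 2.5, 195°): r_1=4.6587, r_2=0.5774, r_3=1.7321, r_4=1.5529 — all match ✓
No second candidate reproduces the full scan.

(x, y, θ) = (2.5, 2.5, 195°)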